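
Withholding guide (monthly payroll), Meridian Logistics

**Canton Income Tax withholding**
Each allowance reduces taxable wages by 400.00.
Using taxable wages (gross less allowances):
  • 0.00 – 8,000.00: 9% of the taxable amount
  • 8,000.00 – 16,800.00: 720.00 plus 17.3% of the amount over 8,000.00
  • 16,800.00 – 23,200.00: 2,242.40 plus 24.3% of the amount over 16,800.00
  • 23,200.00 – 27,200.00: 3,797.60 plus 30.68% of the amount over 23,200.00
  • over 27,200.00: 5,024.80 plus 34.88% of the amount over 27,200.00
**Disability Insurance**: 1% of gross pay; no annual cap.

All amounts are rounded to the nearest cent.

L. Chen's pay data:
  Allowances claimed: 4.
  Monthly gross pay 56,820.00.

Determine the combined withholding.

Canton Income Tax: taxable = 56,820.00 − 4×400.00 = 55,220.00
  5,024.80 + 34.88% × (55,220.00 − 27,200.00) = 5,024.80 + 34.88% × 28,020.00 = 14,798.18
Disability Insurance: 1% × 56,820.00 = 568.20
Total: 14,798.18 + 568.20 = 15,366.38

15,366.38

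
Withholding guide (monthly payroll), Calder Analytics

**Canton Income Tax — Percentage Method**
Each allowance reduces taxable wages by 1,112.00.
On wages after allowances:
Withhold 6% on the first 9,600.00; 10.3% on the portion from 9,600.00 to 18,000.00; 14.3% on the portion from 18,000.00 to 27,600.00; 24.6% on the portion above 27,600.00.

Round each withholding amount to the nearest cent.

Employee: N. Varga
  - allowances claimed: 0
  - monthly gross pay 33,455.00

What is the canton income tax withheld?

Canton Income Tax: taxable = 33,455.00
  2,814.00 + 24.6% × (33,455.00 − 27,600.00) = 2,814.00 + 24.6% × 5,855.00 = 4,254.33

4,254.33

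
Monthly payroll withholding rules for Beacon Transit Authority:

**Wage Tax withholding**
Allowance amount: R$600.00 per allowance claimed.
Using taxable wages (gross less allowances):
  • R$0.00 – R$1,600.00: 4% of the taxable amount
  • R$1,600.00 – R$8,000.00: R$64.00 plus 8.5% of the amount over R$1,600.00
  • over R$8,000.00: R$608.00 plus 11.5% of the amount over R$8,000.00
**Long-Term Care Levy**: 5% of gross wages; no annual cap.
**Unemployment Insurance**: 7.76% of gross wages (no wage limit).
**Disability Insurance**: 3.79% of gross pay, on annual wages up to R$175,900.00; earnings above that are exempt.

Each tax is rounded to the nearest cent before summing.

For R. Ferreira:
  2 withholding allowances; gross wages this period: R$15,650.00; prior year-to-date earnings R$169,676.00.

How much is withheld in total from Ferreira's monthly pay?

R$3,582.58

Wage Tax: taxable = R$15,650.00 − 2×R$600.00 = R$14,450.00
  R$608.00 + 11.5% × (R$14,450.00 − R$8,000.00) = R$608.00 + 11.5% × R$6,450.00 = R$1,349.75
Long-Term Care Levy: 5% × R$15,650.00 = R$782.50
Unemployment Insurance: 7.76% × R$15,650.00 = R$1,214.44
Disability Insurance: cap R$175,900.00 − YTD R$169,676.00 = R$6,224.00 subject; 3.79% × R$6,224.00 = R$235.89
Total: R$1,349.75 + R$782.50 + R$1,214.44 + R$235.89 = R$3,582.58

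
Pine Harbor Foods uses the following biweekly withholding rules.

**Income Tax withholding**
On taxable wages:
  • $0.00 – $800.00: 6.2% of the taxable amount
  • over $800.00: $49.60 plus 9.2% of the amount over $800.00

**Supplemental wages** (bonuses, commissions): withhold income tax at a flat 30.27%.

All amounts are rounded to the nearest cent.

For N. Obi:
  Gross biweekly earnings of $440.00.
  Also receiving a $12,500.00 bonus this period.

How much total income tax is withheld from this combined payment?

Income Tax: taxable = $440.00
  6.2% × $440.00 = $27.28
Supplemental (30.27% flat on bonus): 30.27% × $12,500.00 = $3,783.75
Total income tax: $27.28 + $3,783.75 = $3,811.03

$3,811.03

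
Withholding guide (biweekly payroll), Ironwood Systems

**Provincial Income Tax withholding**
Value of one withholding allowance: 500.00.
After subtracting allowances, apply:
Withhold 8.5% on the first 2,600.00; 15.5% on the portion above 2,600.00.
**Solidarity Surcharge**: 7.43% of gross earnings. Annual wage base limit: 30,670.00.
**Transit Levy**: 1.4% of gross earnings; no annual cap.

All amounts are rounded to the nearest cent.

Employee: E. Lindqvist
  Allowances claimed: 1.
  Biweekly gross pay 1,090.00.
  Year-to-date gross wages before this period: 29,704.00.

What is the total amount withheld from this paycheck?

137.18

Provincial Income Tax: taxable = 1,090.00 − 1×500.00 = 590.00
  8.5% × 590.00 = 50.15
Solidarity Surcharge: cap 30,670.00 − YTD 29,704.00 = 966.00 subject; 7.43% × 966.00 = 71.77
Transit Levy: 1.4% × 1,090.00 = 15.26
Total: 50.15 + 71.77 + 15.26 = 137.18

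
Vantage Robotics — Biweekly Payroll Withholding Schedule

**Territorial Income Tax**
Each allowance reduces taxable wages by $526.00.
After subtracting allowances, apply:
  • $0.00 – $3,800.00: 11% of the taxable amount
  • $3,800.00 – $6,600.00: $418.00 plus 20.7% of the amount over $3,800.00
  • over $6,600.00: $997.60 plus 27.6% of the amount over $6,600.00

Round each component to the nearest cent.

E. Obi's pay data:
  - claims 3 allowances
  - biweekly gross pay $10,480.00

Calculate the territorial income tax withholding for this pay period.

$1,632.95

Territorial Income Tax: taxable = $10,480.00 − 3×$526.00 = $8,902.00
  $997.60 + 27.6% × ($8,902.00 − $6,600.00) = $997.60 + 27.6% × $2,302.00 = $1,632.95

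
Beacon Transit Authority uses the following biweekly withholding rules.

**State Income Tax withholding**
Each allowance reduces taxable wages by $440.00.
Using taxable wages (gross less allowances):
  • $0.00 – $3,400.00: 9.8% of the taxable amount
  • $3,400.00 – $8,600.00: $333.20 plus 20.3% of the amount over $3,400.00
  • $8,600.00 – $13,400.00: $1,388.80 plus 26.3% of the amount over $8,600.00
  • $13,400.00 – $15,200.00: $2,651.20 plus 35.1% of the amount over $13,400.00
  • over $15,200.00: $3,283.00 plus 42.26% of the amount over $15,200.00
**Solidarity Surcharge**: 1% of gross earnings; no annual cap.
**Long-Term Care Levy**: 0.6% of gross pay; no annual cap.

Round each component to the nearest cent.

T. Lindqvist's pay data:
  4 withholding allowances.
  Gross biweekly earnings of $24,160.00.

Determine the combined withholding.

$6,712.28

State Income Tax: taxable = $24,160.00 − 4×$440.00 = $22,400.00
  $3,283.00 + 42.26% × ($22,400.00 − $15,200.00) = $3,283.00 + 42.26% × $7,200.00 = $6,325.72
Solidarity Surcharge: 1% × $24,160.00 = $241.60
Long-Term Care Levy: 0.6% × $24,160.00 = $144.96
Total: $6,325.72 + $241.60 + $144.96 = $6,712.28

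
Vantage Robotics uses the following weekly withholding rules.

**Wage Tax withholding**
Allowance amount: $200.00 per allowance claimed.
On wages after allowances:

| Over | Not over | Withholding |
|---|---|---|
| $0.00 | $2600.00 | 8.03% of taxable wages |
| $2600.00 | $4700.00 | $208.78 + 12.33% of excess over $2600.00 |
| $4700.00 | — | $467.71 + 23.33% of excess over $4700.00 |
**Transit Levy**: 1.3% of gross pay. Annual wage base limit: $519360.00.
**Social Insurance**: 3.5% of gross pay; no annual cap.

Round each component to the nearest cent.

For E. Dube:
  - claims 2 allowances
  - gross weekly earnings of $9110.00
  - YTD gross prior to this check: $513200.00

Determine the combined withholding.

$1802.17

Wage Tax: taxable = $9110.00 − 2×$200.00 = $8710.00
  $467.71 + 23.33% × ($8710.00 − $4700.00) = $467.71 + 23.33% × $4010.00 = $1403.24
Transit Levy: cap $519360.00 − YTD $513200.00 = $6160.00 subject; 1.3% × $6160.00 = $80.08
Social Insurance: 3.5% × $9110.00 = $318.85
Total: $1403.24 + $80.08 + $318.85 = $1802.17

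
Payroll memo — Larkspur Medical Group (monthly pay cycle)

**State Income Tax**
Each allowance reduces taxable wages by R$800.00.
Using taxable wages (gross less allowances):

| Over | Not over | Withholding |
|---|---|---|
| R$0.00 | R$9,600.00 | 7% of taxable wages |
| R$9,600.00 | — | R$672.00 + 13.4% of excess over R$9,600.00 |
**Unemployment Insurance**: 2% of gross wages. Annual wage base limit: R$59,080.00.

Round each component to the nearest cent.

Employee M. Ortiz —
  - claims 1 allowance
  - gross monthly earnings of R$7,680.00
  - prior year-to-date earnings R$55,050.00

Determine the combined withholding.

R$562.20

State Income Tax: taxable = R$7,680.00 − 1×R$800.00 = R$6,880.00
  7% × R$6,880.00 = R$481.60
Unemployment Insurance: cap R$59,080.00 − YTD R$55,050.00 = R$4,030.00 subject; 2% × R$4,030.00 = R$80.60
Total: R$481.60 + R$80.60 = R$562.20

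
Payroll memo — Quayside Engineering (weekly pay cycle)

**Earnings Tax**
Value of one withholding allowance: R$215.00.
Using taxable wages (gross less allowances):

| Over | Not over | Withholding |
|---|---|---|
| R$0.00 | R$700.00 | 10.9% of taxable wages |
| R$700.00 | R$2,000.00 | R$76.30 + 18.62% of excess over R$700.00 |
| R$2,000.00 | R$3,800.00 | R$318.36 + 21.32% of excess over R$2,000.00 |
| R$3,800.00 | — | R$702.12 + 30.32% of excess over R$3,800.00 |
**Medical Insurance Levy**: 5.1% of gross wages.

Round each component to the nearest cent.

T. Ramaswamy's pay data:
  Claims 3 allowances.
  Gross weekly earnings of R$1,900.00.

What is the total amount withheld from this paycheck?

R$276.54

Earnings Tax: taxable = R$1,900.00 − 3×R$215.00 = R$1,255.00
  R$76.30 + 18.62% × (R$1,255.00 − R$700.00) = R$76.30 + 18.62% × R$555.00 = R$179.64
Medical Insurance Levy: 5.1% × R$1,900.00 = R$96.90
Total: R$179.64 + R$96.90 = R$276.54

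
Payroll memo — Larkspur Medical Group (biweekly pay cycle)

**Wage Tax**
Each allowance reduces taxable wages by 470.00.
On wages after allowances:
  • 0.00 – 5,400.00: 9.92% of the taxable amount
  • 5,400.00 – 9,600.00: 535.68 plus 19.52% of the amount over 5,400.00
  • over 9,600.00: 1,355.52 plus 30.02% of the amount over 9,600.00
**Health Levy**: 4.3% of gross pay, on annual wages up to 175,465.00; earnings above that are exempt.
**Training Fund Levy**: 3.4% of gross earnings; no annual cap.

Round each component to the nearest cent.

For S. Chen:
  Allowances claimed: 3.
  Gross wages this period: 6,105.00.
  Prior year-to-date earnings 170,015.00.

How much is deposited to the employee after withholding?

Wage Tax: taxable = 6,105.00 − 3×470.00 = 4,695.00
  9.92% × 4,695.00 = 465.74
Health Levy: cap 175,465.00 − YTD 170,015.00 = 5,450.00 subject; 4.3% × 5,450.00 = 234.35
Training Fund Levy: 3.4% × 6,105.00 = 207.57
Total withheld: 465.74 + 234.35 + 207.57 = 907.66
Net pay: 6,105.00 − 907.66 = 5,197.34

5,197.34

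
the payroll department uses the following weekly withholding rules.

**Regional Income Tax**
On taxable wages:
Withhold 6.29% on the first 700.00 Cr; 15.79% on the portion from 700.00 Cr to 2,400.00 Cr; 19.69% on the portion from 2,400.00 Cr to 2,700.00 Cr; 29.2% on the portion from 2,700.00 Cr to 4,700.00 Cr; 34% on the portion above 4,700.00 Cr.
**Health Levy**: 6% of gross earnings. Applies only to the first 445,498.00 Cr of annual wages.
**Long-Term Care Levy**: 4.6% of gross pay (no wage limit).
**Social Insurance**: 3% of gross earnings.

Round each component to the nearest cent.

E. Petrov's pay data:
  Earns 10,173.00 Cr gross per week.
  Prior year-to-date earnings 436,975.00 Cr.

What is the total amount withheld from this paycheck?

Regional Income Tax: taxable = 10,173.00 Cr
  955.53 Cr + 34% × (10,173.00 Cr − 4,700.00 Cr) = 955.53 Cr + 34% × 5,473.00 Cr = 2,816.35 Cr
Health Levy: cap 445,498.00 Cr − YTD 436,975.00 Cr = 8,523.00 Cr subject; 6% × 8,523.00 Cr = 511.38 Cr
Long-Term Care Levy: 4.6% × 10,173.00 Cr = 467.96 Cr
Social Insurance: 3% × 10,173.00 Cr = 305.19 Cr
Total: 2,816.35 Cr + 511.38 Cr + 467.96 Cr + 305.19 Cr = 4,100.88 Cr

4,100.88 Cr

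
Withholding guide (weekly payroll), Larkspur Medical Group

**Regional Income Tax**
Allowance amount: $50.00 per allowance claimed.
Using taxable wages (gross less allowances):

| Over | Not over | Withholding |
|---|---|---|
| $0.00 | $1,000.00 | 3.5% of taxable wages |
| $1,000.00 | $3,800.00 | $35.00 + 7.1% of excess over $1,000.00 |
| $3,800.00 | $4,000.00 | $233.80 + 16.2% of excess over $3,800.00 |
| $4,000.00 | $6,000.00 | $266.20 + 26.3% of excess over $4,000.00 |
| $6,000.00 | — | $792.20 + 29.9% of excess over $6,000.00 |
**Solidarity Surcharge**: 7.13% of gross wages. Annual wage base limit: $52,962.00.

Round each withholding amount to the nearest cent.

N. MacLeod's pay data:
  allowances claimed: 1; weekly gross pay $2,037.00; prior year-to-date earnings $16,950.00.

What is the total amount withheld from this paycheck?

$250.32

Regional Income Tax: taxable = $2,037.00 − 1×$50.00 = $1,987.00
  $35.00 + 7.1% × ($1,987.00 − $1,000.00) = $35.00 + 7.1% × $987.00 = $105.08
Solidarity Surcharge: 7.13% × $2,037.00 = $145.24
Total: $105.08 + $145.24 = $250.32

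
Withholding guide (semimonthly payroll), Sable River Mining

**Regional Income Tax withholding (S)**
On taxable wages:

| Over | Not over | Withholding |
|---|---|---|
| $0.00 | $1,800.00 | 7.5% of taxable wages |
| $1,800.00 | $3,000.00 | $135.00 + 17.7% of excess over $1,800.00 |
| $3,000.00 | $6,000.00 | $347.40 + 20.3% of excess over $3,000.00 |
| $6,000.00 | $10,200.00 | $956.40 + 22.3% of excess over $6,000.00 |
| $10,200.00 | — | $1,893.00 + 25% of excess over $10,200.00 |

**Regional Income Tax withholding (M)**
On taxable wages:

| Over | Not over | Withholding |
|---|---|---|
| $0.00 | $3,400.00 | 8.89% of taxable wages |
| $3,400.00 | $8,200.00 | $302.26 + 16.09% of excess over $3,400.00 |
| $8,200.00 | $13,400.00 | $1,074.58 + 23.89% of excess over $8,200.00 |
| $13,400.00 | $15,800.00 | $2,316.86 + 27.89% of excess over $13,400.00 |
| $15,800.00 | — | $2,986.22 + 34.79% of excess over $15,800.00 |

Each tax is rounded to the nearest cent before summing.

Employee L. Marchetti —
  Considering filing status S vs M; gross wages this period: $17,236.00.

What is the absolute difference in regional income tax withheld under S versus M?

$166.20

Regional Income Tax (S): taxable = $17,236.00
  $1,893.00 + 25% × ($17,236.00 − $10,200.00) = $1,893.00 + 25% × $7,036.00 = $3,652.00
Regional Income Tax (M): taxable = $17,236.00
  $2,986.22 + 34.79% × ($17,236.00 − $15,800.00) = $2,986.22 + 34.79% × $1,436.00 = $3,485.80
Difference: |$3,652.00 − $3,485.80| = $166.20 (higher under S)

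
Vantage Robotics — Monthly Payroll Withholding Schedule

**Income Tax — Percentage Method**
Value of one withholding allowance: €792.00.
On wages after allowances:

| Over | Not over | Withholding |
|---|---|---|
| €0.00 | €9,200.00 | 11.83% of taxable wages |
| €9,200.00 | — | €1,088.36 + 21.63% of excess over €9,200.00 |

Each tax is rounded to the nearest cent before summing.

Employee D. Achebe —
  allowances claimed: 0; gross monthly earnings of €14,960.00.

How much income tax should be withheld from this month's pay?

Income Tax: taxable = €14,960.00
  €1,088.36 + 21.63% × (€14,960.00 − €9,200.00) = €1,088.36 + 21.63% × €5,760.00 = €2,334.25

€2,334.25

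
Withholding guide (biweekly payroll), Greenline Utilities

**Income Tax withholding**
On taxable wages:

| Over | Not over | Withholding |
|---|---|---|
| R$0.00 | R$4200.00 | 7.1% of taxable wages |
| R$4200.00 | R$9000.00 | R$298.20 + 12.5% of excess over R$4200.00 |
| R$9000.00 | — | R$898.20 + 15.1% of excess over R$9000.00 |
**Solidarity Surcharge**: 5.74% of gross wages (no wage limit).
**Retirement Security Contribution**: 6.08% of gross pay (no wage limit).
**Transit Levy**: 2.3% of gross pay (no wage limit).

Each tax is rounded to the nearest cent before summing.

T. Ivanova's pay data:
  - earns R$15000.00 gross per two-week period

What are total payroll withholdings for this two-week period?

R$3922.20

Income Tax: taxable = R$15000.00
  R$898.20 + 15.1% × (R$15000.00 − R$9000.00) = R$898.20 + 15.1% × R$6000.00 = R$1804.20
Solidarity Surcharge: 5.74% × R$15000.00 = R$861.00
Retirement Security Contribution: 6.08% × R$15000.00 = R$912.00
Transit Levy: 2.3% × R$15000.00 = R$345.00
Total: R$1804.20 + R$861.00 + R$912.00 + R$345.00 = R$3922.20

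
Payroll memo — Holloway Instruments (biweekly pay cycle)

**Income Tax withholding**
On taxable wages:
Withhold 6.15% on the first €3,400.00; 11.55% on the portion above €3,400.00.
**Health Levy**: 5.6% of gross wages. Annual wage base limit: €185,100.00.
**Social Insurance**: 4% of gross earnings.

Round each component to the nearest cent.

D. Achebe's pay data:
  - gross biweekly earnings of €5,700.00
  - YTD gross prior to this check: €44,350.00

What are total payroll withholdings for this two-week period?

€1,021.95

Income Tax: taxable = €5,700.00
  €209.10 + 11.55% × (€5,700.00 − €3,400.00) = €209.10 + 11.55% × €2,300.00 = €474.75
Health Levy: 5.6% × €5,700.00 = €319.20
Social Insurance: 4% × €5,700.00 = €228.00
Total: €474.75 + €319.20 + €228.00 = €1,021.95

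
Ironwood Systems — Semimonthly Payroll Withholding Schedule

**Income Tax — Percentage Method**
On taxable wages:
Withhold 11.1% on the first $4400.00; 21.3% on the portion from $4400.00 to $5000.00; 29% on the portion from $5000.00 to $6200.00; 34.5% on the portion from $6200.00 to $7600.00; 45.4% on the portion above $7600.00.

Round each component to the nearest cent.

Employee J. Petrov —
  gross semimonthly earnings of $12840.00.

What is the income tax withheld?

$3826.16

Income Tax: taxable = $12840.00
  $1447.20 + 45.4% × ($12840.00 − $7600.00) = $1447.20 + 45.4% × $5240.00 = $3826.16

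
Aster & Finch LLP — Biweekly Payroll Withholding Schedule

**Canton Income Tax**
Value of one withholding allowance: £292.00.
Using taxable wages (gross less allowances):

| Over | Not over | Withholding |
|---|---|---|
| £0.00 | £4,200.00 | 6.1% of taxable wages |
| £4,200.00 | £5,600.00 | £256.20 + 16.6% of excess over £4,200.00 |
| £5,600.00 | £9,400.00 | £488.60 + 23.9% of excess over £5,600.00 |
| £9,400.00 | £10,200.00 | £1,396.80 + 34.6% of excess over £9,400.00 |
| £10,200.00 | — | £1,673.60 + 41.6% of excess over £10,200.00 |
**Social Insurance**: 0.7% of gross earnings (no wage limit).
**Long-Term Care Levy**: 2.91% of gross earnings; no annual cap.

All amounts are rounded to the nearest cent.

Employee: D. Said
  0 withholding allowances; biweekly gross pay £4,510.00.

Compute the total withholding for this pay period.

£470.47

Canton Income Tax: taxable = £4,510.00
  £256.20 + 16.6% × (£4,510.00 − £4,200.00) = £256.20 + 16.6% × £310.00 = £307.66
Social Insurance: 0.7% × £4,510.00 = £31.57
Long-Term Care Levy: 2.91% × £4,510.00 = £131.24
Total: £307.66 + £31.57 + £131.24 = £470.47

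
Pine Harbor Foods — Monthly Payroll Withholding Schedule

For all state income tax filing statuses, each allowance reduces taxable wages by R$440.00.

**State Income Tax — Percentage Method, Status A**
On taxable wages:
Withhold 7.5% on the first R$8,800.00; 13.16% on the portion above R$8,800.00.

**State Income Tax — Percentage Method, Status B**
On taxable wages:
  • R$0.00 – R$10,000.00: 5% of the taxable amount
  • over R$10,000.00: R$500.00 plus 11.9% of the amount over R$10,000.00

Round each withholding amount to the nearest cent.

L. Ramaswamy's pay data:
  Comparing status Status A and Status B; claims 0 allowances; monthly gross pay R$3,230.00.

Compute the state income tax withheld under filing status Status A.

State Income Tax (Status A): taxable = R$3,230.00
  7.5% × R$3,230.00 = R$242.25

R$242.25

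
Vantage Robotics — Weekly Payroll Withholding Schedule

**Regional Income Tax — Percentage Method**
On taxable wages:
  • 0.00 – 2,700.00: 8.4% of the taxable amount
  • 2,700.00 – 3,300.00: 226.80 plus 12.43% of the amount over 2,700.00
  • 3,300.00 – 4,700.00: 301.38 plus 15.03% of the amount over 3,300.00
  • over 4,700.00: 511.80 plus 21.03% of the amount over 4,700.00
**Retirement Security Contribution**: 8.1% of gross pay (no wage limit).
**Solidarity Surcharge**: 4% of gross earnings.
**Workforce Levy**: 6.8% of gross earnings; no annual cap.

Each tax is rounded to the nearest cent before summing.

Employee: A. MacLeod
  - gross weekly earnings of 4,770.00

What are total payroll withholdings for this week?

1,428.05

Regional Income Tax: taxable = 4,770.00
  511.80 + 21.03% × (4,770.00 − 4,700.00) = 511.80 + 21.03% × 70.00 = 526.52
Retirement Security Contribution: 8.1% × 4,770.00 = 386.37
Solidarity Surcharge: 4% × 4,770.00 = 190.80
Workforce Levy: 6.8% × 4,770.00 = 324.36
Total: 526.52 + 386.37 + 190.80 + 324.36 = 1,428.05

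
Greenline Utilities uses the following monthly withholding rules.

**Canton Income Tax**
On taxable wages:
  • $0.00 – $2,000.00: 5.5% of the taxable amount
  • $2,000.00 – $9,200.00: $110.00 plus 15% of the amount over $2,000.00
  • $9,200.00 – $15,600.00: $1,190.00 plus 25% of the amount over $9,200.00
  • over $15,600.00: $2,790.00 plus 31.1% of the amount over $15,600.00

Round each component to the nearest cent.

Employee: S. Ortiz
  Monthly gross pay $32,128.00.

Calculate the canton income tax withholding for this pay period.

Canton Income Tax: taxable = $32,128.00
  $2,790.00 + 31.1% × ($32,128.00 − $15,600.00) = $2,790.00 + 31.1% × $16,528.00 = $7,930.21

$7,930.21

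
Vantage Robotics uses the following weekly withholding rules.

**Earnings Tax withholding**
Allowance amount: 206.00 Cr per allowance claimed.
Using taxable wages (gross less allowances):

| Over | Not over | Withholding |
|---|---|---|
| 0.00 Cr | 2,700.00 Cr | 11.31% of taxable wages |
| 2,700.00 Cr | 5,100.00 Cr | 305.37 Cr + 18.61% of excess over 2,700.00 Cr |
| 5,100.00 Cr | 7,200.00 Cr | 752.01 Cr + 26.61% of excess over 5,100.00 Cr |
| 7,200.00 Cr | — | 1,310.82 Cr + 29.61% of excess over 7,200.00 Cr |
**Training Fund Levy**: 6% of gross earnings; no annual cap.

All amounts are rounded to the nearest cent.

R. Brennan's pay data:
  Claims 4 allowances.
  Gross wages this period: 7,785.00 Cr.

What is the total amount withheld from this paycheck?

Earnings Tax: taxable = 7,785.00 Cr − 4×206.00 Cr = 6,961.00 Cr
  752.01 Cr + 26.61% × (6,961.00 Cr − 5,100.00 Cr) = 752.01 Cr + 26.61% × 1,861.00 Cr = 1,247.22 Cr
Training Fund Levy: 6% × 7,785.00 Cr = 467.10 Cr
Total: 1,247.22 Cr + 467.10 Cr = 1,714.32 Cr

1,714.32 Cr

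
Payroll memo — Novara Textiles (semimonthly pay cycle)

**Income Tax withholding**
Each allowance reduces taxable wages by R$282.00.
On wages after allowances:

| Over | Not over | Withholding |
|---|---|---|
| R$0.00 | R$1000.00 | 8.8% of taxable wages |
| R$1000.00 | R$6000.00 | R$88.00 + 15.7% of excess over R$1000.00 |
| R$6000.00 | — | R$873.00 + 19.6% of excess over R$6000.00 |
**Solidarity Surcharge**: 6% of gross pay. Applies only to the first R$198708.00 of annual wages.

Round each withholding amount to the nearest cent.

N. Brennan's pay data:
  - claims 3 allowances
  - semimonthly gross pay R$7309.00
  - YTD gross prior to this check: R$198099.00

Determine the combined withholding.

Income Tax: taxable = R$7309.00 − 3×R$282.00 = R$6463.00
  R$873.00 + 19.6% × (R$6463.00 − R$6000.00) = R$873.00 + 19.6% × R$463.00 = R$963.75
Solidarity Surcharge: cap R$198708.00 − YTD R$198099.00 = R$609.00 subject; 6% × R$609.00 = R$36.54
Total: R$963.75 + R$36.54 = R$1000.29

R$1000.29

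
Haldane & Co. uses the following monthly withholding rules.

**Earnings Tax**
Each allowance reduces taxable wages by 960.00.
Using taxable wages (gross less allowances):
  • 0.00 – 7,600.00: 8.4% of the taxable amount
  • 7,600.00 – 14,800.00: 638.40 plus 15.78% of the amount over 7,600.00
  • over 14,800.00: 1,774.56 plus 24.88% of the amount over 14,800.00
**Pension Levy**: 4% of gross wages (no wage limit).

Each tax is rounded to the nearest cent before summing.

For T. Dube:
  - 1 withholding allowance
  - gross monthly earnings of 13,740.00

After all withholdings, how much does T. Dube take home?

Earnings Tax: taxable = 13,740.00 − 1×960.00 = 12,780.00
  638.40 + 15.78% × (12,780.00 − 7,600.00) = 638.40 + 15.78% × 5,180.00 = 1,455.80
Pension Levy: 4% × 13,740.00 = 549.60
Total withheld: 1,455.80 + 549.60 = 2,005.40
Net pay: 13,740.00 − 2,005.40 = 11,734.60

11,734.60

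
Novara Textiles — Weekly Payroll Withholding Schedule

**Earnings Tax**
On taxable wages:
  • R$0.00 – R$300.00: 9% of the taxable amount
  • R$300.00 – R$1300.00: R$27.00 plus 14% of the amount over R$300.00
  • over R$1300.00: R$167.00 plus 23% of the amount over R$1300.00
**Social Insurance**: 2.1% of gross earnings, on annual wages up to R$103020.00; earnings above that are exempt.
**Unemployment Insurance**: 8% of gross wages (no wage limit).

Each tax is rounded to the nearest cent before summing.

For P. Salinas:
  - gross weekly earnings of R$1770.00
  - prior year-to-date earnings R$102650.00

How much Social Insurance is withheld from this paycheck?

Social Insurance: cap R$103020.00 − YTD R$102650.00 = R$370.00 subject; 2.1% × R$370.00 = R$7.77

R$7.77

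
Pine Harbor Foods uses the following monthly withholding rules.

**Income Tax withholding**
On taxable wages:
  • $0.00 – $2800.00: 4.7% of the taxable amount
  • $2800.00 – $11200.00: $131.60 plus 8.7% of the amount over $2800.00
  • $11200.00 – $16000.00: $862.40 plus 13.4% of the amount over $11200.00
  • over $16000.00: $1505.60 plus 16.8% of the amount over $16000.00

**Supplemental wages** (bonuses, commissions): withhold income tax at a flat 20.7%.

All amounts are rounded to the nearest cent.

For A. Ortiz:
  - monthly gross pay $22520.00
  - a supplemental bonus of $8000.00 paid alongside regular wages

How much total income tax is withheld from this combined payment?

Income Tax: taxable = $22520.00
  $1505.60 + 16.8% × ($22520.00 − $16000.00) = $1505.60 + 16.8% × $6520.00 = $2600.96
Supplemental (20.7% flat on bonus): 20.7% × $8000.00 = $1656.00
Total income tax: $2600.96 + $1656.00 = $4256.96

$4256.96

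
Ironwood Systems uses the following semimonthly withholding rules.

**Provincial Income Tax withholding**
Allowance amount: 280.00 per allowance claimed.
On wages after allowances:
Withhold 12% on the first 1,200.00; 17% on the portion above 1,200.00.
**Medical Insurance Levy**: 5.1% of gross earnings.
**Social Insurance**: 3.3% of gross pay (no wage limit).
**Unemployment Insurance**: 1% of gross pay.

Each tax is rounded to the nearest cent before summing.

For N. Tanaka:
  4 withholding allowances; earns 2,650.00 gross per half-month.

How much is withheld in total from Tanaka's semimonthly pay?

449.20

Provincial Income Tax: taxable = 2,650.00 − 4×280.00 = 1,530.00
  144.00 + 17% × (1,530.00 − 1,200.00) = 144.00 + 17% × 330.00 = 200.10
Medical Insurance Levy: 5.1% × 2,650.00 = 135.15
Social Insurance: 3.3% × 2,650.00 = 87.45
Unemployment Insurance: 1% × 2,650.00 = 26.50
Total: 200.10 + 135.15 + 87.45 + 26.50 = 449.20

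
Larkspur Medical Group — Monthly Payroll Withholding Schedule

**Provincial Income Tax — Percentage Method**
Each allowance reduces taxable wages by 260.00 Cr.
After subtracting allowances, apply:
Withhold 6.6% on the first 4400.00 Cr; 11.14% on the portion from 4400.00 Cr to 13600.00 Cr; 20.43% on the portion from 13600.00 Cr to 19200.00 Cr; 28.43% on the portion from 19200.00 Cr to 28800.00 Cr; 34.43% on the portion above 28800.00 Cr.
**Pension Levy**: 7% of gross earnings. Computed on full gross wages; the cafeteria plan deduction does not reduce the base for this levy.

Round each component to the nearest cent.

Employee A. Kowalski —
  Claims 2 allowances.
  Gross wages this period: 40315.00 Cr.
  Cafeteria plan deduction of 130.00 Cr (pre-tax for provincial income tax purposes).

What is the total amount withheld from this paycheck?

Provincial Income Tax: taxable = 40315.00 Cr − 130.00 Cr − 2×260.00 Cr = 39665.00 Cr
  5188.64 Cr + 34.43% × (39665.00 Cr − 28800.00 Cr) = 5188.64 Cr + 34.43% × 10865.00 Cr = 8929.46 Cr
Pension Levy: 7% × 40315.00 Cr = 2822.05 Cr
Total: 8929.46 Cr + 2822.05 Cr = 11751.51 Cr

11751.51 Cr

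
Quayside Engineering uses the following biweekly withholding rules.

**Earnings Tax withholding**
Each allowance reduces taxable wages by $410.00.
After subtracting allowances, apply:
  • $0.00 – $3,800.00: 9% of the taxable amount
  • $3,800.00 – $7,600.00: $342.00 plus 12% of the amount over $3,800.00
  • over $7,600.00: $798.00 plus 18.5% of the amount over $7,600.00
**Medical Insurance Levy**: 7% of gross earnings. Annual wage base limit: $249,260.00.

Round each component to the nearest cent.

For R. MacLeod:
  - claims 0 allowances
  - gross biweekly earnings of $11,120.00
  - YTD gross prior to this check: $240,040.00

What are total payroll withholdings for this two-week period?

$2,094.60

Earnings Tax: taxable = $11,120.00
  $798.00 + 18.5% × ($11,120.00 − $7,600.00) = $798.00 + 18.5% × $3,520.00 = $1,449.20
Medical Insurance Levy: cap $249,260.00 − YTD $240,040.00 = $9,220.00 subject; 7% × $9,220.00 = $645.40
Total: $1,449.20 + $645.40 = $2,094.60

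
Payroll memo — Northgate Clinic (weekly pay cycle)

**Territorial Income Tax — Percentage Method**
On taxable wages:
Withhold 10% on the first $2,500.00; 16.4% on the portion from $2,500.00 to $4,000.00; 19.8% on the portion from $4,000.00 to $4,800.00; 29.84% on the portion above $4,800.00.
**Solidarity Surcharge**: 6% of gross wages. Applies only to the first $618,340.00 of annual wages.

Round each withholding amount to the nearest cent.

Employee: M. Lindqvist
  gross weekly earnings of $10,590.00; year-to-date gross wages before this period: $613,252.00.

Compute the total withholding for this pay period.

Territorial Income Tax: taxable = $10,590.00
  $654.40 + 29.84% × ($10,590.00 − $4,800.00) = $654.40 + 29.84% × $5,790.00 = $2,382.14
Solidarity Surcharge: cap $618,340.00 − YTD $613,252.00 = $5,088.00 subject; 6% × $5,088.00 = $305.28
Total: $2,382.14 + $305.28 = $2,687.42

$2,687.42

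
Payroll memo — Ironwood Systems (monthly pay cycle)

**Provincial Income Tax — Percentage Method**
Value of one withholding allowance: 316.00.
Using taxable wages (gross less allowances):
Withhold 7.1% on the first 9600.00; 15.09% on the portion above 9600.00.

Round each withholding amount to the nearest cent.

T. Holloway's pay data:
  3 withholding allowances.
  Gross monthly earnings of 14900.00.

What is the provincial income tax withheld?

Provincial Income Tax: taxable = 14900.00 − 3×316.00 = 13952.00
  681.60 + 15.09% × (13952.00 − 9600.00) = 681.60 + 15.09% × 4352.00 = 1338.32

1338.32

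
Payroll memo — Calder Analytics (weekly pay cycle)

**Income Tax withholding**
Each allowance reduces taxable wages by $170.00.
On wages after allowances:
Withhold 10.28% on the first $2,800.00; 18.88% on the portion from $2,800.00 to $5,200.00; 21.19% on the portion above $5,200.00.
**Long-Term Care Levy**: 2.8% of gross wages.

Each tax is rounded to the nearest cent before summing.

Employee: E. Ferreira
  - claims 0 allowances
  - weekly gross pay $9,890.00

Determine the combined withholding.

Income Tax: taxable = $9,890.00
  $740.96 + 21.19% × ($9,890.00 − $5,200.00) = $740.96 + 21.19% × $4,690.00 = $1,734.77
Long-Term Care Levy: 2.8% × $9,890.00 = $276.92
Total: $1,734.77 + $276.92 = $2,011.69

$2,011.69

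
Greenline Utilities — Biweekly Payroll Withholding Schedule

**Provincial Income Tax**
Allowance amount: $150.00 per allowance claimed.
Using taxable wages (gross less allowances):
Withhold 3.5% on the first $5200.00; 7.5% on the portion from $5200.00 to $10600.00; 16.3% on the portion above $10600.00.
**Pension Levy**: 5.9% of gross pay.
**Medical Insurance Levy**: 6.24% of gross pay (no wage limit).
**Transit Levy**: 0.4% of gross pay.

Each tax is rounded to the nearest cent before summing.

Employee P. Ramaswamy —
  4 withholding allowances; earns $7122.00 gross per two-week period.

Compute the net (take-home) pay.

$5947.75

Provincial Income Tax: taxable = $7122.00 − 4×$150.00 = $6522.00
  $182.00 + 7.5% × ($6522.00 − $5200.00) = $182.00 + 7.5% × $1322.00 = $281.15
Pension Levy: 5.9% × $7122.00 = $420.20
Medical Insurance Levy: 6.24% × $7122.00 = $444.41
Transit Levy: 0.4% × $7122.00 = $28.49
Total withheld: $281.15 + $420.20 + $444.41 + $28.49 = $1174.25
Net pay: $7122.00 − $1174.25 = $5947.75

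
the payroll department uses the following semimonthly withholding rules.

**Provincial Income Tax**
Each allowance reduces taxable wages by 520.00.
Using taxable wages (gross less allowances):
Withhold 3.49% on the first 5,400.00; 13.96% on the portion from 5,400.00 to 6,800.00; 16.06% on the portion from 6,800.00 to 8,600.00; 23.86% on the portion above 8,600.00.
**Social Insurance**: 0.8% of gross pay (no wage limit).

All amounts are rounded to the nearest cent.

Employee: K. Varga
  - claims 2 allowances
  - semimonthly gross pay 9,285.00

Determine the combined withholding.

690.25

Provincial Income Tax: taxable = 9,285.00 − 2×520.00 = 8,245.00
  383.90 + 16.06% × (8,245.00 − 6,800.00) = 383.90 + 16.06% × 1,445.00 = 615.97
Social Insurance: 0.8% × 9,285.00 = 74.28
Total: 615.97 + 74.28 = 690.25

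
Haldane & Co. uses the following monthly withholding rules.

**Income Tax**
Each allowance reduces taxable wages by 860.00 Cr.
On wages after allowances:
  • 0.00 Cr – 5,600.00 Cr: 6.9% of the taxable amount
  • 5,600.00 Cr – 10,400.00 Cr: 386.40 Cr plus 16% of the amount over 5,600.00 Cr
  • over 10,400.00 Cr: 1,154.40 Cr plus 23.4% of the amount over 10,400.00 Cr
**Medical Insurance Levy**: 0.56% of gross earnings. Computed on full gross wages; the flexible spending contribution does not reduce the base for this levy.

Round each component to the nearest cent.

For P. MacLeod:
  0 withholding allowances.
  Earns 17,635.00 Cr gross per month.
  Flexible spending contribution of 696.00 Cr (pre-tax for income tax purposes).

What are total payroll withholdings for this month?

Income Tax: taxable = 17,635.00 Cr − 696.00 Cr = 16,939.00 Cr
  1,154.40 Cr + 23.4% × (16,939.00 Cr − 10,400.00 Cr) = 1,154.40 Cr + 23.4% × 6,539.00 Cr = 2,684.53 Cr
Medical Insurance Levy: 0.56% × 17,635.00 Cr = 98.76 Cr
Total: 2,684.53 Cr + 98.76 Cr = 2,783.29 Cr

2,783.29 Cr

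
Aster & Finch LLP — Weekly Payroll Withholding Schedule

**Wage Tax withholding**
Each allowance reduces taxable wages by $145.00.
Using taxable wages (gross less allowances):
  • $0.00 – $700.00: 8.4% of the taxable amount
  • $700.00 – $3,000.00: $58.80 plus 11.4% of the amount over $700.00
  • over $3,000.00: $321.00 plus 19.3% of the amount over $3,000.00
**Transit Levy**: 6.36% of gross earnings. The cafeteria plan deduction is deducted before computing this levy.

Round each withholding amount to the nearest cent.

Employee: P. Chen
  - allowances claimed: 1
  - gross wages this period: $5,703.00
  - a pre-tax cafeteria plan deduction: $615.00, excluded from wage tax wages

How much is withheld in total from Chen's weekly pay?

$1,019.60

Wage Tax: taxable = $5,703.00 − $615.00 − 1×$145.00 = $4,943.00
  $321.00 + 19.3% × ($4,943.00 − $3,000.00) = $321.00 + 19.3% × $1,943.00 = $696.00
Transit Levy: 6.36% × $5,088.00 = $323.60
Total: $696.00 + $323.60 = $1,019.60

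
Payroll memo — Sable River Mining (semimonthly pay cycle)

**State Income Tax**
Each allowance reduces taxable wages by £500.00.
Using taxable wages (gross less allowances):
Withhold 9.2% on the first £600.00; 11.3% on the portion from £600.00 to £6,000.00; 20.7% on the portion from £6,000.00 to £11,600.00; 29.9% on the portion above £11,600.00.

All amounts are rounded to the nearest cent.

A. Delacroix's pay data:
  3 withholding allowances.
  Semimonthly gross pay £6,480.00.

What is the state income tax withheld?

£550.14

State Income Tax: taxable = £6,480.00 − 3×£500.00 = £4,980.00
  £55.20 + 11.3% × (£4,980.00 − £600.00) = £55.20 + 11.3% × £4,380.00 = £550.14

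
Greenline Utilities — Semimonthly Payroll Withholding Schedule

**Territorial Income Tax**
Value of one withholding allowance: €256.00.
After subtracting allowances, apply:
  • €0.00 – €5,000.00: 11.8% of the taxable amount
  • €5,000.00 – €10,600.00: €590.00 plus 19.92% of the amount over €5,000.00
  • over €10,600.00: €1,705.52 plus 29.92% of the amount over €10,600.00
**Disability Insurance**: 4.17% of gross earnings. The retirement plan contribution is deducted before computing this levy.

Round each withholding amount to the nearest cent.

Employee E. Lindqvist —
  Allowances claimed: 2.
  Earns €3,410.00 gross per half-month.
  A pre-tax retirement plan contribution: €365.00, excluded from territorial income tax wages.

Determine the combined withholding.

€425.87

Territorial Income Tax: taxable = €3,410.00 − €365.00 − 2×€256.00 = €2,533.00
  11.8% × €2,533.00 = €298.89
Disability Insurance: 4.17% × €3,045.00 = €126.98
Total: €298.89 + €126.98 = €425.87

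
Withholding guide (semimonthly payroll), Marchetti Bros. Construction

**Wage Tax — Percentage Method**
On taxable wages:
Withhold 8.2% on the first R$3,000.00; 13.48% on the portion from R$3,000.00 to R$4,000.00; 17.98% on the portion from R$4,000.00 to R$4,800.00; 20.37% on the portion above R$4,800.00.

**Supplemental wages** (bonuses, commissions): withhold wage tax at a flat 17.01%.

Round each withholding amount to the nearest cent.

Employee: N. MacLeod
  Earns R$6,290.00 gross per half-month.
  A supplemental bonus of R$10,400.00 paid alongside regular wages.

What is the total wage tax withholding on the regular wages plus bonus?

R$2,597.19

Wage Tax: taxable = R$6,290.00
  R$524.64 + 20.37% × (R$6,290.00 − R$4,800.00) = R$524.64 + 20.37% × R$1,490.00 = R$828.15
Supplemental (17.01% flat on bonus): 17.01% × R$10,400.00 = R$1,769.04
Total wage tax: R$828.15 + R$1,769.04 = R$2,597.19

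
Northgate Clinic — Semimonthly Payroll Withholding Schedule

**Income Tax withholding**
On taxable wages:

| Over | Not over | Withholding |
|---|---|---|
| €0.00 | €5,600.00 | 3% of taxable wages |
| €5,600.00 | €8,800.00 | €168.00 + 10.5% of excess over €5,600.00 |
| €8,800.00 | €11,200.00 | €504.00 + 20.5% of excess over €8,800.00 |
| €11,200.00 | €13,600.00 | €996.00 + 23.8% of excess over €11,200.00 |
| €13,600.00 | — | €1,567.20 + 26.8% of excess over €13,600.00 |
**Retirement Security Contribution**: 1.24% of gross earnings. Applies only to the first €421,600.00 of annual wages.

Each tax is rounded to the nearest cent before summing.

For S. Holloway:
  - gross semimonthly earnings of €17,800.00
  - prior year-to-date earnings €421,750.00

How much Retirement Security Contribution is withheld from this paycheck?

€0.00

Retirement Security Contribution: YTD €421,750.00 ≥ cap €421,600.00 → €0.00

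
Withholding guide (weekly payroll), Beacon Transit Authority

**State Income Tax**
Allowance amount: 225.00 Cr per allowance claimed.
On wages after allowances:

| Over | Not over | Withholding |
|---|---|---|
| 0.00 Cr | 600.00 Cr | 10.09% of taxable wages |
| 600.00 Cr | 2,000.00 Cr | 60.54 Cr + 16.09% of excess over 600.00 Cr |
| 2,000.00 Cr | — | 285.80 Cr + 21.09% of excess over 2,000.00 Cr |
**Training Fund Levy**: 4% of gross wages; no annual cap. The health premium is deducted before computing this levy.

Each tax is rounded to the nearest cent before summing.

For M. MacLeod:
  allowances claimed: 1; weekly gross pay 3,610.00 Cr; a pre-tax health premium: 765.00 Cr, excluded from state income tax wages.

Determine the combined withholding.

State Income Tax: taxable = 3,610.00 Cr − 765.00 Cr − 1×225.00 Cr = 2,620.00 Cr
  285.80 Cr + 21.09% × (2,620.00 Cr − 2,000.00 Cr) = 285.80 Cr + 21.09% × 620.00 Cr = 416.56 Cr
Training Fund Levy: 4% × 2,845.00 Cr = 113.80 Cr
Total: 416.56 Cr + 113.80 Cr = 530.36 Cr

530.36 Cr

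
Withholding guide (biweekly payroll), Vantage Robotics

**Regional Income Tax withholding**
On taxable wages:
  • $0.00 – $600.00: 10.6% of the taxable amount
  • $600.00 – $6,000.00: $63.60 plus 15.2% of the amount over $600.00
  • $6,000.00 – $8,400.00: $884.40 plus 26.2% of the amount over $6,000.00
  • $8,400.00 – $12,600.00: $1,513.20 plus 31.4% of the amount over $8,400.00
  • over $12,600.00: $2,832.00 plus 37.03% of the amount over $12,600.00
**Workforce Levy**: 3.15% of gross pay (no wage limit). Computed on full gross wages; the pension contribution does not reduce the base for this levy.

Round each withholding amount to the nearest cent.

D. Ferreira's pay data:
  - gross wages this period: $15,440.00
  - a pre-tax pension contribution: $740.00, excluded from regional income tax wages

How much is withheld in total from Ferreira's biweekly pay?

$4,095.99

Regional Income Tax: taxable = $15,440.00 − $740.00 = $14,700.00
  $2,832.00 + 37.03% × ($14,700.00 − $12,600.00) = $2,832.00 + 37.03% × $2,100.00 = $3,609.63
Workforce Levy: 3.15% × $15,440.00 = $486.36
Total: $3,609.63 + $486.36 = $4,095.99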